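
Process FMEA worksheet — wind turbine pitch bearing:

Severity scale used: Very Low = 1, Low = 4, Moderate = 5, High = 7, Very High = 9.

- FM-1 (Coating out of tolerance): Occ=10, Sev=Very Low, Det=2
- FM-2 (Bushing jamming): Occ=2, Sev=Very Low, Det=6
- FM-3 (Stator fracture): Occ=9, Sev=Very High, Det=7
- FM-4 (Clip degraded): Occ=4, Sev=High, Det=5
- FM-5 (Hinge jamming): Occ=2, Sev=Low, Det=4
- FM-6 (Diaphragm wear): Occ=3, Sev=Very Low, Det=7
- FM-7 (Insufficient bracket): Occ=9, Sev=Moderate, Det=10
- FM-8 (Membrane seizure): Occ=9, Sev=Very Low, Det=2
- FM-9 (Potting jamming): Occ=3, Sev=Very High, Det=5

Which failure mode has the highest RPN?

RPN = Severity × Occurrence × Detection:
  FM-1: 1 × 10 × 2 = 20
  FM-2: 1 × 2 × 6 = 12
  FM-3: 9 × 9 × 7 = 567
  FM-4: 7 × 4 × 5 = 140
  FM-5: 4 × 2 × 4 = 32
  FM-6: 1 × 3 × 7 = 21
  FM-7: 5 × 9 × 10 = 450
  FM-8: 1 × 9 × 2 = 18
  FM-9: 9 × 3 × 5 = 135
Highest RPN is 567 → FM-3.

FM-3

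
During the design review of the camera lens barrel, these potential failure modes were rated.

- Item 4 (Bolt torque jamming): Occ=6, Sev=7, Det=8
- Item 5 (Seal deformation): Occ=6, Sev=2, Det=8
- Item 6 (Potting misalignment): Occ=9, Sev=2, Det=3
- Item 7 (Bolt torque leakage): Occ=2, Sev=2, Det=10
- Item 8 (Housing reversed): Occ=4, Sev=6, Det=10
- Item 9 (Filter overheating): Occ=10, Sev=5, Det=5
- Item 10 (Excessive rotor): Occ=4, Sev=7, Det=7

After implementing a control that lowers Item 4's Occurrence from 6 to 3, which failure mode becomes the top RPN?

Item 9

RPN = Severity × Occurrence × Detection:
  Item 4: 7 × 6 × 8 = 336
  Item 5: 2 × 6 × 8 = 96
  Item 6: 2 × 9 × 3 = 54
  Item 7: 2 × 2 × 10 = 40
  Item 8: 6 × 4 × 10 = 240
  Item 9: 5 × 10 × 5 = 250
  Item 10: 7 × 4 × 7 = 196
After action: Item 4 → 7 × 3 × 8 = 168.
Revised RPNs: Item 9=250, Item 8=240, Item 10=196, Item 4=168, Item 5=96, Item 6=54, Item 7=40.
Highest is now Item 9 (250).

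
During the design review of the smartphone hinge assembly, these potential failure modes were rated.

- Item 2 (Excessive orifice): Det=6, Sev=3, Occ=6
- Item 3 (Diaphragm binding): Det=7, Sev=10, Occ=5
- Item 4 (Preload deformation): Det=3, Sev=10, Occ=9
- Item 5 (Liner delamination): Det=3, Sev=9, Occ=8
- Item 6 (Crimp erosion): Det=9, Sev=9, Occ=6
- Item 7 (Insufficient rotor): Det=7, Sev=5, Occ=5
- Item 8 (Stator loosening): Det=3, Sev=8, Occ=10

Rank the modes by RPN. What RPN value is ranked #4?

240

RPN = Severity × Occurrence × Detection:
  Item 2: 3 × 6 × 6 = 108
  Item 3: 10 × 5 × 7 = 350
  Item 4: 10 × 9 × 3 = 270
  Item 5: 9 × 8 × 3 = 216
  Item 6: 9 × 6 × 9 = 486
  Item 7: 5 × 5 × 7 = 175
  Item 8: 8 × 10 × 3 = 240
Sorted descending: 486, 350, 270, 240, 216, 175, 108.
The fourth-highest RPN is 240 (Item 8).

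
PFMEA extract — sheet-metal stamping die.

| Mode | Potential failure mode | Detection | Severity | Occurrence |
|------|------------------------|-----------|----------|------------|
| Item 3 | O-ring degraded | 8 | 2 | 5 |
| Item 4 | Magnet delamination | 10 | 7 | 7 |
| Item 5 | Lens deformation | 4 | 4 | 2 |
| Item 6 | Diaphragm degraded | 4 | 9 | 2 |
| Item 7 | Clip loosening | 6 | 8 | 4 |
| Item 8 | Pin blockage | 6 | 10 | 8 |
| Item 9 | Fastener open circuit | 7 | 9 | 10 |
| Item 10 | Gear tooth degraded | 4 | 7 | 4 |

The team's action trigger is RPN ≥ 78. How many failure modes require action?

RPN = Severity × Occurrence × Detection:
  Item 3: 2 × 5 × 8 = 80
  Item 4: 7 × 7 × 10 = 490
  Item 5: 4 × 2 × 4 = 32
  Item 6: 9 × 2 × 4 = 72
  Item 7: 8 × 4 × 6 = 192
  Item 8: 10 × 8 × 6 = 480
  Item 9: 9 × 10 × 7 = 630
  Item 10: 7 × 4 × 4 = 112
Modes with RPN ≥ 78: Item 3 (80), Item 4 (490), Item 7 (192), Item 8 (480), Item 9 (630), Item 10 (112) → 6.

6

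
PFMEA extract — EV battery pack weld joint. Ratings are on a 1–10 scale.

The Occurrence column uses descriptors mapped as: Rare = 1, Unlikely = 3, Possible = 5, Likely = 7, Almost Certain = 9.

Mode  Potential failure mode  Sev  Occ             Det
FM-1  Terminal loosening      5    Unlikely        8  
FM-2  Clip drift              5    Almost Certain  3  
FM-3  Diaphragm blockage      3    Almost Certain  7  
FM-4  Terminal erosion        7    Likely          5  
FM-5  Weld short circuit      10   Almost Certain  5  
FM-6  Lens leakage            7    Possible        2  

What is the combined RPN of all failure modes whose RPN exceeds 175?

RPN = Severity × Occurrence × Detection:
  FM-1: 5 × 3 × 8 = 120
  FM-2: 5 × 9 × 3 = 135
  FM-3: 3 × 9 × 7 = 189
  FM-4: 7 × 7 × 5 = 245
  FM-5: 10 × 9 × 5 = 450
  FM-6: 7 × 5 × 2 = 70
RPN > 175: FM-3 (189), FM-4 (245), FM-5 (450).
Sum: 189 + 245 + 450 = 884.

884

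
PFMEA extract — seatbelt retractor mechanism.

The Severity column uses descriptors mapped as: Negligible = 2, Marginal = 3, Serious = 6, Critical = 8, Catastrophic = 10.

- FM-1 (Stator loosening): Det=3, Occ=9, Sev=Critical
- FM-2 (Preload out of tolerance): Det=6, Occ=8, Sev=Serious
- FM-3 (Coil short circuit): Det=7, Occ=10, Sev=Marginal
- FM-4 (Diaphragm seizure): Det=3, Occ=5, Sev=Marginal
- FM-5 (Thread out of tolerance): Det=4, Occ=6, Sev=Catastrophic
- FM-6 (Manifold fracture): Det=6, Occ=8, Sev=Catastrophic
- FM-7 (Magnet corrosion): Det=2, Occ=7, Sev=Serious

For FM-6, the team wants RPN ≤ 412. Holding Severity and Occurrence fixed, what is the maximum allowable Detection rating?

FM-6: S=10, O=8, D=6 → current RPN = 480.
Fixed product = 80. Need 80 × D ≤ 412, so D ≤ 412/80 = 5.15.
Maximum integer Detection rating = 5 (gives RPN 400; D=6 would give 480 > 412).

5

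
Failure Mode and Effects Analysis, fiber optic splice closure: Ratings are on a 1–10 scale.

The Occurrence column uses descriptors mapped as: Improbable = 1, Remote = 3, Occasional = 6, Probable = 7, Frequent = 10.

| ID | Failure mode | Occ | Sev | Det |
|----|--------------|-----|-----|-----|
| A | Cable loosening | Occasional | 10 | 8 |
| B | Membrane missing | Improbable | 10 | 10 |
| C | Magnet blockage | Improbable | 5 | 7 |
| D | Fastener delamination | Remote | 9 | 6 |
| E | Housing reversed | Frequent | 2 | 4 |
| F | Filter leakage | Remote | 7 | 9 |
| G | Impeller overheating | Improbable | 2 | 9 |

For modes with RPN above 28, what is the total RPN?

RPN = Severity × Occurrence × Detection:
  A: 10 × 6 × 8 = 480
  B: 10 × 1 × 10 = 100
  C: 5 × 1 × 7 = 35
  D: 9 × 3 × 6 = 162
  E: 2 × 10 × 4 = 80
  F: 7 × 3 × 9 = 189
  G: 2 × 1 × 9 = 18
RPN > 28: A (480), B (100), C (35), D (162), E (80), F (189).
Sum: 480 + 100 + 35 + 162 + 80 + 189 = 1046.

1046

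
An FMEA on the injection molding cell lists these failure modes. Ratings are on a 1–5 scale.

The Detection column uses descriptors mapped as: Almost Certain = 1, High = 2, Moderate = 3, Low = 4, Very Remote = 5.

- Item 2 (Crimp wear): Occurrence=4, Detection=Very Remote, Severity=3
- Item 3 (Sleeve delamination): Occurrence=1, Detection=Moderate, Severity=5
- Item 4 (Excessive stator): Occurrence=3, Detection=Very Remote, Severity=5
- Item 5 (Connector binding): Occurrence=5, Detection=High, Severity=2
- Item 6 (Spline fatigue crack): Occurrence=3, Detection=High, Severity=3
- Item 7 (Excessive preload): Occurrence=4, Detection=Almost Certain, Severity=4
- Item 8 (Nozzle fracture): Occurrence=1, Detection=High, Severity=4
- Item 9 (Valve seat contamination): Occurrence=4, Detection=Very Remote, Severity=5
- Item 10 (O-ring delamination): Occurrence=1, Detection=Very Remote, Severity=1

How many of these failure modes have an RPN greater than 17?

RPN = Severity × Occurrence × Detection:
  Item 2: 3 × 4 × 5 = 60
  Item 3: 5 × 1 × 3 = 15
  Item 4: 5 × 3 × 5 = 75
  Item 5: 2 × 5 × 2 = 20
  Item 6: 3 × 3 × 2 = 18
  Item 7: 4 × 4 × 1 = 16
  Item 8: 4 × 1 × 2 = 8
  Item 9: 5 × 4 × 5 = 100
  Item 10: 1 × 1 × 5 = 5
Modes with RPN > 17: Item 2 (60), Item 4 (75), Item 5 (20), Item 6 (18), Item 9 (100) → 5.

5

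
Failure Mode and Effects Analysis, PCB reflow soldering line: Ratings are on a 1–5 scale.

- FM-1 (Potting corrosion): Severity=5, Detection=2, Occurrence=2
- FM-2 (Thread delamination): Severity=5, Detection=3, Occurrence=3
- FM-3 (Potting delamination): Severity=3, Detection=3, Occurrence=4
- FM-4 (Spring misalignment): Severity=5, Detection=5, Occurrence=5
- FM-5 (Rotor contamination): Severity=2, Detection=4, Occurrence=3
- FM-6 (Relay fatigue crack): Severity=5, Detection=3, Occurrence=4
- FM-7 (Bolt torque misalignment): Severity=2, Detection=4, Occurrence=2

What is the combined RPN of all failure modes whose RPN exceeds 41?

230

RPN = Severity × Occurrence × Detection:
  FM-1: 5 × 2 × 2 = 20
  FM-2: 5 × 3 × 3 = 45
  FM-3: 3 × 4 × 3 = 36
  FM-4: 5 × 5 × 5 = 125
  FM-5: 2 × 3 × 4 = 24
  FM-6: 5 × 4 × 3 = 60
  FM-7: 2 × 2 × 4 = 16
RPN > 41: FM-2 (45), FM-4 (125), FM-6 (60).
Sum: 45 + 125 + 60 = 230.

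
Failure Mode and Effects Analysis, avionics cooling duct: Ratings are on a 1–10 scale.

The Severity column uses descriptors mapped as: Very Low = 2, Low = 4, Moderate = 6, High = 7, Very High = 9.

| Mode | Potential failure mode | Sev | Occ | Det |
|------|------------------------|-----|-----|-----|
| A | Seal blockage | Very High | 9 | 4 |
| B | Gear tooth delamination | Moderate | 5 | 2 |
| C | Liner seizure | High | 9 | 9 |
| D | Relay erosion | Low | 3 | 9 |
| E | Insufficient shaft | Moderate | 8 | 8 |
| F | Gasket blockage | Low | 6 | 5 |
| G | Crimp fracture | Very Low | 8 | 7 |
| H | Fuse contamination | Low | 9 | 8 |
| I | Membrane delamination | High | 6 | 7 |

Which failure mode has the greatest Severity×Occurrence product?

Criticality = Severity × Occurrence:
  A: 9 × 9 = 81
  B: 6 × 5 = 30
  C: 7 × 9 = 63
  D: 4 × 3 = 12
  E: 6 × 8 = 48
  F: 4 × 6 = 24
  G: 2 × 8 = 16
  H: 4 × 9 = 36
  I: 7 × 6 = 42
Highest criticality is 81 → A.

A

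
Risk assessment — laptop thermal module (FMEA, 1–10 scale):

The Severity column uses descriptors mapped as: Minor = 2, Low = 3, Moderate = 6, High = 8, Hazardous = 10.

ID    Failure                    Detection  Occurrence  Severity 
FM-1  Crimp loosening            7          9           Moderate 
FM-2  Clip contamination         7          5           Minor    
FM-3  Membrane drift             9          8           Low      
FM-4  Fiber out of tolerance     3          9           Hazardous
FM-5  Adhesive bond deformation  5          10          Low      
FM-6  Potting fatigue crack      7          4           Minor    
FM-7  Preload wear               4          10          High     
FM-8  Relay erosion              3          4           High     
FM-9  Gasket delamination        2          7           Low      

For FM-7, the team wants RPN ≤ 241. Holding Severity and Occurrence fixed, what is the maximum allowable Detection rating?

FM-7: S=8, O=10, D=4 → current RPN = 320.
Fixed product = 80. Need 80 × D ≤ 241, so D ≤ 241/80 = 3.01.
Maximum integer Detection rating = 3 (gives RPN 240; D=4 would give 320 > 241).

3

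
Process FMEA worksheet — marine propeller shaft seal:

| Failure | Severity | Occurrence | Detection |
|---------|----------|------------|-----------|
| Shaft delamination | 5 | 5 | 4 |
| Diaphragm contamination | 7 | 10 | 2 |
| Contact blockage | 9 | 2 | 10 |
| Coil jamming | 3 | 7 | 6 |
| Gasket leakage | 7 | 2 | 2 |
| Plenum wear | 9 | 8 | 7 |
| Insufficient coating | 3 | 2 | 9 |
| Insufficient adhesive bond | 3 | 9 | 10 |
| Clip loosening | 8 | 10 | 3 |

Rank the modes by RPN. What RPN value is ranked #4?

RPN = Severity × Occurrence × Detection:
  Shaft delamination: 5 × 5 × 4 = 100
  Diaphragm contamination: 7 × 10 × 2 = 140
  Contact blockage: 9 × 2 × 10 = 180
  Coil jamming: 3 × 7 × 6 = 126
  Gasket leakage: 7 × 2 × 2 = 28
  Plenum wear: 9 × 8 × 7 = 504
  Insufficient coating: 3 × 2 × 9 = 54
  Insufficient adhesive bond: 3 × 9 × 10 = 270
  Clip loosening: 8 × 10 × 3 = 240
Sorted descending: 504, 270, 240, 180, 140, 126, 100, 54, 28.
The fourth-highest RPN is 180 (Contact blockage).

180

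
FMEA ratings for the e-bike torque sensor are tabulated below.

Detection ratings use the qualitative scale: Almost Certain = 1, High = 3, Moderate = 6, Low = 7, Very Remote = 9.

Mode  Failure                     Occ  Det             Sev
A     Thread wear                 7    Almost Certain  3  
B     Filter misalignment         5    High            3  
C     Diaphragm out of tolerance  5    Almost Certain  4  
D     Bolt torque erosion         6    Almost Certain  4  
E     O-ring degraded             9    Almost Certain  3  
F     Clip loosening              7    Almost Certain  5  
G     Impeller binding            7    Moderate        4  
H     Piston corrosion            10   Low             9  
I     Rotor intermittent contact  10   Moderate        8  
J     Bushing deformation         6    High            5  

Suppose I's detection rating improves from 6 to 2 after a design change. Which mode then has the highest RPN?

RPN = Severity × Occurrence × Detection:
  A: 3 × 7 × 1 = 21
  B: 3 × 5 × 3 = 45
  C: 4 × 5 × 1 = 20
  D: 4 × 6 × 1 = 24
  E: 3 × 9 × 1 = 27
  F: 5 × 7 × 1 = 35
  G: 4 × 7 × 6 = 168
  H: 9 × 10 × 7 = 630
  I: 8 × 10 × 6 = 480
  J: 5 × 6 × 3 = 90
After action: I → 8 × 10 × 2 = 160.
Revised RPNs: H=630, G=168, I=160, J=90, B=45, F=35, E=27, D=24, A=21, C=20.
Highest is now H (630).

H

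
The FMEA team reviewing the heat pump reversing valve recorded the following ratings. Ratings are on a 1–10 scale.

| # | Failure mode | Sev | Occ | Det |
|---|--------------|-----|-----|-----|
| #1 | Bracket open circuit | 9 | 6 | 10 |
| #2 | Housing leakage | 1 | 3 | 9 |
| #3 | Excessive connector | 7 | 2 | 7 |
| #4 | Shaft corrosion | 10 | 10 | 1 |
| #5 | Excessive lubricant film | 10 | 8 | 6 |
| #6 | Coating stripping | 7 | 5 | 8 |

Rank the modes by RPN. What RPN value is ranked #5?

98

RPN = Severity × Occurrence × Detection:
  #1: 9 × 6 × 10 = 540
  #2: 1 × 3 × 9 = 27
  #3: 7 × 2 × 7 = 98
  #4: 10 × 10 × 1 = 100
  #5: 10 × 8 × 6 = 480
  #6: 7 × 5 × 8 = 280
Sorted descending: 540, 480, 280, 100, 98, 27.
The fifth-highest RPN is 98 (#3).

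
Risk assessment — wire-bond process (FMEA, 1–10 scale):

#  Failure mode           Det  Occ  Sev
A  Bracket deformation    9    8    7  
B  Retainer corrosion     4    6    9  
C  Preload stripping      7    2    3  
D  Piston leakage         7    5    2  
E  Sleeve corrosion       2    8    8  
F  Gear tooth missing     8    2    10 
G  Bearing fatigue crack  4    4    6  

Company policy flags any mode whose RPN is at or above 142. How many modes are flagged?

3

RPN = Severity × Occurrence × Detection:
  A: 7 × 8 × 9 = 504
  B: 9 × 6 × 4 = 216
  C: 3 × 2 × 7 = 42
  D: 2 × 5 × 7 = 70
  E: 8 × 8 × 2 = 128
  F: 10 × 2 × 8 = 160
  G: 6 × 4 × 4 = 96
Modes with RPN ≥ 142: A (504), B (216), F (160) → 3.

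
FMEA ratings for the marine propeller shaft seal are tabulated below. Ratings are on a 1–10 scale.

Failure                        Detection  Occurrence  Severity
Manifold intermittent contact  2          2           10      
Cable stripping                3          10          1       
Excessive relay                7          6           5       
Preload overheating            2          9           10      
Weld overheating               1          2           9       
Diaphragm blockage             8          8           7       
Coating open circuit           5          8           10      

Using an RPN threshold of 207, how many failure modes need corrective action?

RPN = Severity × Occurrence × Detection:
  Manifold intermittent contact: 10 × 2 × 2 = 40
  Cable stripping: 1 × 10 × 3 = 30
  Excessive relay: 5 × 6 × 7 = 210
  Preload overheating: 10 × 9 × 2 = 180
  Weld overheating: 9 × 2 × 1 = 18
  Diaphragm blockage: 7 × 8 × 8 = 448
  Coating open circuit: 10 × 8 × 5 = 400
Modes with RPN ≥ 207: Excessive relay (210), Diaphragm blockage (448), Coating open circuit (400) → 3.

3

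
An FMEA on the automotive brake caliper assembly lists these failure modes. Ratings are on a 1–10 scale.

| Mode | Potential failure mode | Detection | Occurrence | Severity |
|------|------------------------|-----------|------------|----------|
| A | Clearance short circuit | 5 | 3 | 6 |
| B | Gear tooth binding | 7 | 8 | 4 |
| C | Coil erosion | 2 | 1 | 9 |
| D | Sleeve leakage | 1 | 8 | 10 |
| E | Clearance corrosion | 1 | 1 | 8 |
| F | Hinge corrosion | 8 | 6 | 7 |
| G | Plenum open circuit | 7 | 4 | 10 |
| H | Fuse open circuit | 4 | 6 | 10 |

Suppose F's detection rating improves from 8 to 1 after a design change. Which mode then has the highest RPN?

G

RPN = Severity × Occurrence × Detection:
  A: 6 × 3 × 5 = 90
  B: 4 × 8 × 7 = 224
  C: 9 × 1 × 2 = 18
  D: 10 × 8 × 1 = 80
  E: 8 × 1 × 1 = 8
  F: 7 × 6 × 8 = 336
  G: 10 × 4 × 7 = 280
  H: 10 × 6 × 4 = 240
After action: F → 7 × 6 × 1 = 42.
Revised RPNs: G=280, H=240, B=224, A=90, D=80, F=42, C=18, E=8.
Highest is now G (280).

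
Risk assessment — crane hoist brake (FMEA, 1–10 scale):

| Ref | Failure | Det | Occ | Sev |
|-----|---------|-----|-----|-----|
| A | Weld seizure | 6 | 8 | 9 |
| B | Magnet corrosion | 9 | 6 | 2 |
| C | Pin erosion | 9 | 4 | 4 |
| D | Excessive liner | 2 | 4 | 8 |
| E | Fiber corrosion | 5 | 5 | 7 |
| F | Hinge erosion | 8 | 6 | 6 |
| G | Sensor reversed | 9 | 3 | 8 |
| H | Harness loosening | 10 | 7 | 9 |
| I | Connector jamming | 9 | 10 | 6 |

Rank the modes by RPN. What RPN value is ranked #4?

288

RPN = Severity × Occurrence × Detection:
  A: 9 × 8 × 6 = 432
  B: 2 × 6 × 9 = 108
  C: 4 × 4 × 9 = 144
  D: 8 × 4 × 2 = 64
  E: 7 × 5 × 5 = 175
  F: 6 × 6 × 8 = 288
  G: 8 × 3 × 9 = 216
  H: 9 × 7 × 10 = 630
  I: 6 × 10 × 9 = 540
Sorted descending: 630, 540, 432, 288, 216, 175, 144, 108, 64.
The fourth-highest RPN is 288 (F).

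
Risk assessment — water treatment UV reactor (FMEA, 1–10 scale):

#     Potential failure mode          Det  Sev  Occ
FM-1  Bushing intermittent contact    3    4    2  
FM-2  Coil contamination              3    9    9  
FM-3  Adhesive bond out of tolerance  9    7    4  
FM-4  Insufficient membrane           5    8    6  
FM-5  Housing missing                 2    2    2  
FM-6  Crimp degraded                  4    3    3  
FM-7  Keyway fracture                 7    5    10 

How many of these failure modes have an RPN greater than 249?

2

RPN = Severity × Occurrence × Detection:
  FM-1: 4 × 2 × 3 = 24
  FM-2: 9 × 9 × 3 = 243
  FM-3: 7 × 4 × 9 = 252
  FM-4: 8 × 6 × 5 = 240
  FM-5: 2 × 2 × 2 = 8
  FM-6: 3 × 3 × 4 = 36
  FM-7: 5 × 10 × 7 = 350
Modes with RPN > 249: FM-3 (252), FM-7 (350) → 2.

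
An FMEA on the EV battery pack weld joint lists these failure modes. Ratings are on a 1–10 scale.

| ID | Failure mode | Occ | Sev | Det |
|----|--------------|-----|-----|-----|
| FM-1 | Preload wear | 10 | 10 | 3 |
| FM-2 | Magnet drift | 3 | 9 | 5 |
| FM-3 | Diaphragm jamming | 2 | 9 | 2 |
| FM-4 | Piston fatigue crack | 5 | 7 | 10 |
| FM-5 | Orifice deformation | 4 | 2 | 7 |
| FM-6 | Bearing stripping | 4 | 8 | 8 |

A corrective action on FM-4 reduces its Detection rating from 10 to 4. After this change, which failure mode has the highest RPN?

RPN = Severity × Occurrence × Detection:
  FM-1: 10 × 10 × 3 = 300
  FM-2: 9 × 3 × 5 = 135
  FM-3: 9 × 2 × 2 = 36
  FM-4: 7 × 5 × 10 = 350
  FM-5: 2 × 4 × 7 = 56
  FM-6: 8 × 4 × 8 = 256
After action: FM-4 → 7 × 5 × 4 = 140.
Revised RPNs: FM-1=300, FM-6=256, FM-4=140, FM-2=135, FM-5=56, FM-3=36.
Highest is now FM-1 (300).

FM-1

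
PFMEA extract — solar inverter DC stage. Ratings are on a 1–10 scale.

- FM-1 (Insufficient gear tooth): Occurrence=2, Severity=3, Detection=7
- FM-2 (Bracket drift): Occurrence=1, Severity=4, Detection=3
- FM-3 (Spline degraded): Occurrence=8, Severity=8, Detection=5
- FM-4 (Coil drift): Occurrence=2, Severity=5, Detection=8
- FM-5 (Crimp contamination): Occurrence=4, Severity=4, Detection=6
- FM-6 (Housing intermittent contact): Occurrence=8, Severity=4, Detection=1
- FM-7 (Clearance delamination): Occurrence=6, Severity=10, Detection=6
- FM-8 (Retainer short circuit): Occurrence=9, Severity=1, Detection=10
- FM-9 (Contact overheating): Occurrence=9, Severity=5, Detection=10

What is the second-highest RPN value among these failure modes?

RPN = Severity × Occurrence × Detection:
  FM-1: 3 × 2 × 7 = 42
  FM-2: 4 × 1 × 3 = 12
  FM-3: 8 × 8 × 5 = 320
  FM-4: 5 × 2 × 8 = 80
  FM-5: 4 × 4 × 6 = 96
  FM-6: 4 × 8 × 1 = 32
  FM-7: 10 × 6 × 6 = 360
  FM-8: 1 × 9 × 10 = 90
  FM-9: 5 × 9 × 10 = 450
Sorted descending: 450, 360, 320, 96, 90, 80, 42, 32, 12.
The second-highest RPN is 360 (FM-7).

360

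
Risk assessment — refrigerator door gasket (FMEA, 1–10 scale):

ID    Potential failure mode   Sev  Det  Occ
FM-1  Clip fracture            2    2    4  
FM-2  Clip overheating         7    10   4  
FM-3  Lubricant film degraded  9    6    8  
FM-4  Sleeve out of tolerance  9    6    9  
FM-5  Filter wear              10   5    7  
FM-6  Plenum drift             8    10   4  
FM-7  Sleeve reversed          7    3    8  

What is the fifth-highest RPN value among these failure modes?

280

RPN = Severity × Occurrence × Detection:
  FM-1: 2 × 4 × 2 = 16
  FM-2: 7 × 4 × 10 = 280
  FM-3: 9 × 8 × 6 = 432
  FM-4: 9 × 9 × 6 = 486
  FM-5: 10 × 7 × 5 = 350
  FM-6: 8 × 4 × 10 = 320
  FM-7: 7 × 8 × 3 = 168
Sorted descending: 486, 432, 350, 320, 280, 168, 16.
The fifth-highest RPN is 280 (FM-2).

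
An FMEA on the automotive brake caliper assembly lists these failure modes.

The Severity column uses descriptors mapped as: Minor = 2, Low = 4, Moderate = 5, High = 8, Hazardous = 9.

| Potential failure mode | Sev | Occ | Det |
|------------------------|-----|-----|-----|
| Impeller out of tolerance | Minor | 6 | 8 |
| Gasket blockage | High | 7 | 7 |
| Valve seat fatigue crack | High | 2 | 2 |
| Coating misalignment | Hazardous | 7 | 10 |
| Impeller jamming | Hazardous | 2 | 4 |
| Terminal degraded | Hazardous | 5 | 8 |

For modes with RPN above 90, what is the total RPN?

RPN = Severity × Occurrence × Detection:
  Impeller out of tolerance: 2 × 6 × 8 = 96
  Gasket blockage: 8 × 7 × 7 = 392
  Valve seat fatigue crack: 8 × 2 × 2 = 32
  Coating misalignment: 9 × 7 × 10 = 630
  Impeller jamming: 9 × 2 × 4 = 72
  Terminal degraded: 9 × 5 × 8 = 360
RPN > 90: Impeller out of tolerance (96), Gasket blockage (392), Coating misalignment (630), Terminal degraded (360).
Sum: 96 + 392 + 630 + 360 = 1478.

1478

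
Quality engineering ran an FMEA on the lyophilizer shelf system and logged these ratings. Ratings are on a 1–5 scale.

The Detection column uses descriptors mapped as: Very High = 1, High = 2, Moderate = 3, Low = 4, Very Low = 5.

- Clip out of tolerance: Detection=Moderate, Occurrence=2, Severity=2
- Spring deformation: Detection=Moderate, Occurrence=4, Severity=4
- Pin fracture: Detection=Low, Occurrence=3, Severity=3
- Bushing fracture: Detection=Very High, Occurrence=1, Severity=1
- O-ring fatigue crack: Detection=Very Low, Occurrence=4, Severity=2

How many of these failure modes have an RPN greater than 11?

4

RPN = Severity × Occurrence × Detection:
  Clip out of tolerance: 2 × 2 × 3 = 12
  Spring deformation: 4 × 4 × 3 = 48
  Pin fracture: 3 × 3 × 4 = 36
  Bushing fracture: 1 × 1 × 1 = 1
  O-ring fatigue crack: 2 × 4 × 5 = 40
Modes with RPN > 11: Clip out of tolerance (12), Spring deformation (48), Pin fracture (36), O-ring fatigue crack (40) → 4.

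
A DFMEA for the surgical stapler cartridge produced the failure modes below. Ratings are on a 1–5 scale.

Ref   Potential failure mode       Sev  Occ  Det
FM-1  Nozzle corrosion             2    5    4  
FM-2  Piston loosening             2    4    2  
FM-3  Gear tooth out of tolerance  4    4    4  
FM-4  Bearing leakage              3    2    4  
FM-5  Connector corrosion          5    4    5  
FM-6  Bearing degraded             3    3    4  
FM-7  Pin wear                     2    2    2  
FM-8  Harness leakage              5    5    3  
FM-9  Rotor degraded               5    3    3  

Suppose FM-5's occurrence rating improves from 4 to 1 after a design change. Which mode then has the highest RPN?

RPN = Severity × Occurrence × Detection:
  FM-1: 2 × 5 × 4 = 40
  FM-2: 2 × 4 × 2 = 16
  FM-3: 4 × 4 × 4 = 64
  FM-4: 3 × 2 × 4 = 24
  FM-5: 5 × 4 × 5 = 100
  FM-6: 3 × 3 × 4 = 36
  FM-7: 2 × 2 × 2 = 8
  FM-8: 5 × 5 × 3 = 75
  FM-9: 5 × 3 × 3 = 45
After action: FM-5 → 5 × 1 × 5 = 25.
Revised RPNs: FM-8=75, FM-3=64, FM-9=45, FM-1=40, FM-6=36, FM-5=25, FM-4=24, FM-2=16, FM-7=8.
Highest is now FM-8 (75).

FM-8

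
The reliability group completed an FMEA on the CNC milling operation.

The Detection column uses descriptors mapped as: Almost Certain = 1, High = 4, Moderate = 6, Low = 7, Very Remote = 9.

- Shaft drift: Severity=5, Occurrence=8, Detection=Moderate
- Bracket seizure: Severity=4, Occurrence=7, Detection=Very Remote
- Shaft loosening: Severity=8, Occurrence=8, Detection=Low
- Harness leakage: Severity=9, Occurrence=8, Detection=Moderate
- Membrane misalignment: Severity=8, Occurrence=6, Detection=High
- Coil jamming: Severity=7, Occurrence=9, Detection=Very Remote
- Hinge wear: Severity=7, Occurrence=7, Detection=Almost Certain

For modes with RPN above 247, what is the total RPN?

1699

RPN = Severity × Occurrence × Detection:
  Shaft drift: 5 × 8 × 6 = 240
  Bracket seizure: 4 × 7 × 9 = 252
  Shaft loosening: 8 × 8 × 7 = 448
  Harness leakage: 9 × 8 × 6 = 432
  Membrane misalignment: 8 × 6 × 4 = 192
  Coil jamming: 7 × 9 × 9 = 567
  Hinge wear: 7 × 7 × 1 = 49
RPN > 247: Bracket seizure (252), Shaft loosening (448), Harness leakage (432), Coil jamming (567).
Sum: 252 + 448 + 432 + 567 = 1699.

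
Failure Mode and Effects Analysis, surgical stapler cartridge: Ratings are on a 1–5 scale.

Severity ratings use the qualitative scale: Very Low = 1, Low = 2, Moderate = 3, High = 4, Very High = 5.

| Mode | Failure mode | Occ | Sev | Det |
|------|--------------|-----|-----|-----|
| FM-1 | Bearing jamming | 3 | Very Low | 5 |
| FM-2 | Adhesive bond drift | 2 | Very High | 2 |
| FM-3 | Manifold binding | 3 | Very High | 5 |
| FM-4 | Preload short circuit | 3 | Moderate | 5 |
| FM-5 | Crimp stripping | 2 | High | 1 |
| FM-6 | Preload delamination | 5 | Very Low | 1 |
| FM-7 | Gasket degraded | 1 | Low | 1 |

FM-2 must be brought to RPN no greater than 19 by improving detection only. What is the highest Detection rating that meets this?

1

FM-2: S=5, O=2, D=2 → current RPN = 20.
Fixed product = 10. Need 10 × D ≤ 19, so D ≤ 19/10 = 1.90.
Maximum integer Detection rating = 1 (gives RPN 10; D=2 would give 20 > 19).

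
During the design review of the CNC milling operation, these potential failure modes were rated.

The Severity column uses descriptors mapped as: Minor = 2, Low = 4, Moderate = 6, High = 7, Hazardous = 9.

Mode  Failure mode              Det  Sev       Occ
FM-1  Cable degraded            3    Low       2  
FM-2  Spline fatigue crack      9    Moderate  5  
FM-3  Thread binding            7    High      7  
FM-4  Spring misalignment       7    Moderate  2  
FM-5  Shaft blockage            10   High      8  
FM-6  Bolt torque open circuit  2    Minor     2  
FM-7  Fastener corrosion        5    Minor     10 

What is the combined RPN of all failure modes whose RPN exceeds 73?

1357

RPN = Severity × Occurrence × Detection:
  FM-1: 4 × 2 × 3 = 24
  FM-2: 6 × 5 × 9 = 270
  FM-3: 7 × 7 × 7 = 343
  FM-4: 6 × 2 × 7 = 84
  FM-5: 7 × 8 × 10 = 560
  FM-6: 2 × 2 × 2 = 8
  FM-7: 2 × 10 × 5 = 100
RPN > 73: FM-2 (270), FM-3 (343), FM-4 (84), FM-5 (560), FM-7 (100).
Sum: 270 + 343 + 84 + 560 + 100 = 1357.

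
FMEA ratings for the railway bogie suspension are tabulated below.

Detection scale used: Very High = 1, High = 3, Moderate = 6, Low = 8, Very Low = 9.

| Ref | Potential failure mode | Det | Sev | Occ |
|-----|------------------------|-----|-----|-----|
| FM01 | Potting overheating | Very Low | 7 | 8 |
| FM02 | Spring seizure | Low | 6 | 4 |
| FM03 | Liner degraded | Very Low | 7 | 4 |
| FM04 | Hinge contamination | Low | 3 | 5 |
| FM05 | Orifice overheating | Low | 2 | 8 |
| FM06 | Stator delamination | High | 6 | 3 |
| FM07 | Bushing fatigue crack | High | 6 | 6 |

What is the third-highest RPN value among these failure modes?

192

RPN = Severity × Occurrence × Detection:
  FM01: 7 × 8 × 9 = 504
  FM02: 6 × 4 × 8 = 192
  FM03: 7 × 4 × 9 = 252
  FM04: 3 × 5 × 8 = 120
  FM05: 2 × 8 × 8 = 128
  FM06: 6 × 3 × 3 = 54
  FM07: 6 × 6 × 3 = 108
Sorted descending: 504, 252, 192, 128, 120, 108, 54.
The third-highest RPN is 192 (FM02).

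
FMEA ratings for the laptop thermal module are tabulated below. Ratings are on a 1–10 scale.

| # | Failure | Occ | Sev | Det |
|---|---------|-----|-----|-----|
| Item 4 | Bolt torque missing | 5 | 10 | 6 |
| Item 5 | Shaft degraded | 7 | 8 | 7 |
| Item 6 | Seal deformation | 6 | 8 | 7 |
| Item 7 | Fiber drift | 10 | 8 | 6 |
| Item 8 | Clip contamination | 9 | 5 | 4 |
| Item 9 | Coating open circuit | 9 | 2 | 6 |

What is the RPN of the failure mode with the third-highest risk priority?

RPN = Severity × Occurrence × Detection:
  Item 4: 10 × 5 × 6 = 300
  Item 5: 8 × 7 × 7 = 392
  Item 6: 8 × 6 × 7 = 336
  Item 7: 8 × 10 × 6 = 480
  Item 8: 5 × 9 × 4 = 180
  Item 9: 2 × 9 × 6 = 108
Sorted descending: 480, 392, 336, 300, 180, 108.
The third-highest RPN is 336 (Item 6).

336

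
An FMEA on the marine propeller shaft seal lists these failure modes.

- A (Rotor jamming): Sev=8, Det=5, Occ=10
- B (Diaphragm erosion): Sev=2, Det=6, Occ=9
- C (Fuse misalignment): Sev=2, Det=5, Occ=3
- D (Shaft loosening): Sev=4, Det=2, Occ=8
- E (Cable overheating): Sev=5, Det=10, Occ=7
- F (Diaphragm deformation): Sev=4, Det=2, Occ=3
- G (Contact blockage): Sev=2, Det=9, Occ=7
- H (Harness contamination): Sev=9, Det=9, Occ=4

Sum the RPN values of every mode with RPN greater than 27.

RPN = Severity × Occurrence × Detection:
  A: 8 × 10 × 5 = 400
  B: 2 × 9 × 6 = 108
  C: 2 × 3 × 5 = 30
  D: 4 × 8 × 2 = 64
  E: 5 × 7 × 10 = 350
  F: 4 × 3 × 2 = 24
  G: 2 × 7 × 9 = 126
  H: 9 × 4 × 9 = 324
RPN > 27: A (400), B (108), C (30), D (64), E (350), G (126), H (324).
Sum: 400 + 108 + 30 + 64 + 350 + 126 + 324 = 1402.

1402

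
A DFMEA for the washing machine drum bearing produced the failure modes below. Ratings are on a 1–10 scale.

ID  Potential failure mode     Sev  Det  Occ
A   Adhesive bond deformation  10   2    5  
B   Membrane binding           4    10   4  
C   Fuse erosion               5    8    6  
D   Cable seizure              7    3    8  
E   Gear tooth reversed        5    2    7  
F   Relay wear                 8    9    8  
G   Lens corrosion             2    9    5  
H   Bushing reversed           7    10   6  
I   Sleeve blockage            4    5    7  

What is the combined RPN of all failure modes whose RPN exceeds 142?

RPN = Severity × Occurrence × Detection:
  A: 10 × 5 × 2 = 100
  B: 4 × 4 × 10 = 160
  C: 5 × 6 × 8 = 240
  D: 7 × 8 × 3 = 168
  E: 5 × 7 × 2 = 70
  F: 8 × 8 × 9 = 576
  G: 2 × 5 × 9 = 90
  H: 7 × 6 × 10 = 420
  I: 4 × 7 × 5 = 140
RPN > 142: B (160), C (240), D (168), F (576), H (420).
Sum: 160 + 240 + 168 + 576 + 420 = 1564.

1564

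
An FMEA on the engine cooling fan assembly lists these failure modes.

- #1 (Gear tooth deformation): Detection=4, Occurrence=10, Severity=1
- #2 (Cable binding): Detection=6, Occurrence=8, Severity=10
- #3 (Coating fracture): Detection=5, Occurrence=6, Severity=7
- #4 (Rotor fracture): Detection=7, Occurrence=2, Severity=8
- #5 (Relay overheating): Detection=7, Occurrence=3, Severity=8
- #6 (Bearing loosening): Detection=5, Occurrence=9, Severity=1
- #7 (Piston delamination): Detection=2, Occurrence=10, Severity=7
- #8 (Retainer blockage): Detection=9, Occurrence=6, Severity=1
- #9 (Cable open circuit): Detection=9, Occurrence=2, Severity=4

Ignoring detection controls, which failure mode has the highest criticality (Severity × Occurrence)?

#2

Criticality = Severity × Occurrence:
  #1: 1 × 10 = 10
  #2: 10 × 8 = 80
  #3: 7 × 6 = 42
  #4: 8 × 2 = 16
  #5: 8 × 3 = 24
  #6: 1 × 9 = 9
  #7: 7 × 10 = 70
  #8: 1 × 6 = 6
  #9: 4 × 2 = 8
Highest criticality is 80 → #2.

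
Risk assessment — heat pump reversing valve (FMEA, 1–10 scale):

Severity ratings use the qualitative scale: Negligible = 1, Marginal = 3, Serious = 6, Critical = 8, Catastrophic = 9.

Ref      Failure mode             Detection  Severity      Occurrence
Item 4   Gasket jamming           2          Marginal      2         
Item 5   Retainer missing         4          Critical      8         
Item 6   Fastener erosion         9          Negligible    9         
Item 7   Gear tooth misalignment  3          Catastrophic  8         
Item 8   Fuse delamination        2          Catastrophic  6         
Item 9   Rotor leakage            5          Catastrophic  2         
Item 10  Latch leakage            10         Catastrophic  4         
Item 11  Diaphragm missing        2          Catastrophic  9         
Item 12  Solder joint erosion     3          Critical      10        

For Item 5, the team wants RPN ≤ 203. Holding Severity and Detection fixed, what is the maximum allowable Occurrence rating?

Item 5: S=8, O=8, D=4 → current RPN = 256.
Fixed product = 32. Need 32 × O ≤ 203, so O ≤ 203/32 = 6.34.
Maximum integer Occurrence rating = 6 (gives RPN 192; O=7 would give 224 > 203).

6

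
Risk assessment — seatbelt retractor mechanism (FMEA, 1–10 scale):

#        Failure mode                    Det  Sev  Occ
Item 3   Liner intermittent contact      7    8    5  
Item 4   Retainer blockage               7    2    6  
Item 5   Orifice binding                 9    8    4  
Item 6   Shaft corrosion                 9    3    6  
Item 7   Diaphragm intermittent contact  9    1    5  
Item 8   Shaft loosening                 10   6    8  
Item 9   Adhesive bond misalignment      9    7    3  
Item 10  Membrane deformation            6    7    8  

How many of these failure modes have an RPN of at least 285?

3

RPN = Severity × Occurrence × Detection:
  Item 3: 8 × 5 × 7 = 280
  Item 4: 2 × 6 × 7 = 84
  Item 5: 8 × 4 × 9 = 288
  Item 6: 3 × 6 × 9 = 162
  Item 7: 1 × 5 × 9 = 45
  Item 8: 6 × 8 × 10 = 480
  Item 9: 7 × 3 × 9 = 189
  Item 10: 7 × 8 × 6 = 336
Modes with RPN ≥ 285: Item 5 (288), Item 8 (480), Item 10 (336) → 3.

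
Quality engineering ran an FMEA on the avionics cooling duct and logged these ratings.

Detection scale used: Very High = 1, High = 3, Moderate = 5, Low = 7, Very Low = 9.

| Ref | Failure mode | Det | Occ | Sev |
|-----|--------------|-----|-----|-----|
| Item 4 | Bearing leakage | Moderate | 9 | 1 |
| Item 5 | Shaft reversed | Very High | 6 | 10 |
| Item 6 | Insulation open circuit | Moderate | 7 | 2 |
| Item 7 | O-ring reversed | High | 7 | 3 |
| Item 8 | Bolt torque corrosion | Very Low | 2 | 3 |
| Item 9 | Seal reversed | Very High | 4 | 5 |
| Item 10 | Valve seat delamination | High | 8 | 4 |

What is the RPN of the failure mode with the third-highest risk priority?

63

RPN = Severity × Occurrence × Detection:
  Item 4: 1 × 9 × 5 = 45
  Item 5: 10 × 6 × 1 = 60
  Item 6: 2 × 7 × 5 = 70
  Item 7: 3 × 7 × 3 = 63
  Item 8: 3 × 2 × 9 = 54
  Item 9: 5 × 4 × 1 = 20
  Item 10: 4 × 8 × 3 = 96
Sorted descending: 96, 70, 63, 60, 54, 45, 20.
The third-highest RPN is 63 (Item 7).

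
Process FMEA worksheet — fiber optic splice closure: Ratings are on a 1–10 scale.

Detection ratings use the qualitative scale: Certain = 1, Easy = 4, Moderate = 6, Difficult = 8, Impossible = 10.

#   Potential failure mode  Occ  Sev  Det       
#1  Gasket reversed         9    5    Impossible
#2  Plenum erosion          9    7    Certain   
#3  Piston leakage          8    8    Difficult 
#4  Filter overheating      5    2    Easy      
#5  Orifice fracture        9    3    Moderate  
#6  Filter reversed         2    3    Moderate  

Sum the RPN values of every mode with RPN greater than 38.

RPN = Severity × Occurrence × Detection:
  #1: 5 × 9 × 10 = 450
  #2: 7 × 9 × 1 = 63
  #3: 8 × 8 × 8 = 512
  #4: 2 × 5 × 4 = 40
  #5: 3 × 9 × 6 = 162
  #6: 3 × 2 × 6 = 36
RPN > 38: #1 (450), #2 (63), #3 (512), #4 (40), #5 (162).
Sum: 450 + 63 + 512 + 40 + 162 = 1227.

1227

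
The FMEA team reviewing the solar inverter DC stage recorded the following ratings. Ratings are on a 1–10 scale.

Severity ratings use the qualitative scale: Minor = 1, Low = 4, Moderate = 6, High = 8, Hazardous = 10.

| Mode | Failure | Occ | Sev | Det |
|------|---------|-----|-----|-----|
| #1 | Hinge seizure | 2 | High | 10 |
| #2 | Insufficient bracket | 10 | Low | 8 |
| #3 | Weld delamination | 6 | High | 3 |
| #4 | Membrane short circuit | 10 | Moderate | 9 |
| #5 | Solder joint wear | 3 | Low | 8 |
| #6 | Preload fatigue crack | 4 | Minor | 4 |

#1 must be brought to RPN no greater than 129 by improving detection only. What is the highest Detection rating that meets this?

8

#1: S=8, O=2, D=10 → current RPN = 160.
Fixed product = 16. Need 16 × D ≤ 129, so D ≤ 129/16 = 8.06.
Maximum integer Detection rating = 8 (gives RPN 128; D=9 would give 144 > 129).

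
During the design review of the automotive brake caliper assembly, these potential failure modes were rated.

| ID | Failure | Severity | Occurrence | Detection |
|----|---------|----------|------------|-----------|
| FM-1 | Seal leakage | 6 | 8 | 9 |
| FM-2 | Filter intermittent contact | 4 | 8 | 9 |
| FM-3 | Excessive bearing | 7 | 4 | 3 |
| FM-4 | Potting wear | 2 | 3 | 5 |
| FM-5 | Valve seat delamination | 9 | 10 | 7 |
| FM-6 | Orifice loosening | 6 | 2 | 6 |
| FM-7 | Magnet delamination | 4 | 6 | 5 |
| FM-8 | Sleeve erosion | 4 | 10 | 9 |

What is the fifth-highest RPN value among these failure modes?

120

RPN = Severity × Occurrence × Detection:
  FM-1: 6 × 8 × 9 = 432
  FM-2: 4 × 8 × 9 = 288
  FM-3: 7 × 4 × 3 = 84
  FM-4: 2 × 3 × 5 = 30
  FM-5: 9 × 10 × 7 = 630
  FM-6: 6 × 2 × 6 = 72
  FM-7: 4 × 6 × 5 = 120
  FM-8: 4 × 10 × 9 = 360
Sorted descending: 630, 432, 360, 288, 120, 84, 72, 30.
The fifth-highest RPN is 120 (FM-7).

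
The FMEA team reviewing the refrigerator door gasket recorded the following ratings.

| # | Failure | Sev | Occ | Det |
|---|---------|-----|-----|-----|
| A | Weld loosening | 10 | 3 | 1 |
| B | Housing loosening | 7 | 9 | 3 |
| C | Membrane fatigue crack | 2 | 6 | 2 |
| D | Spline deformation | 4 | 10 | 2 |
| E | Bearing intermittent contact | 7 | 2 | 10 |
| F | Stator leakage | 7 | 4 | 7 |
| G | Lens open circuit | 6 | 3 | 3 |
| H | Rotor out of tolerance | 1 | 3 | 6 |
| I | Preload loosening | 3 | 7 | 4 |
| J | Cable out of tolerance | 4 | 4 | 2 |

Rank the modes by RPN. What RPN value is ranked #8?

RPN = Severity × Occurrence × Detection:
  A: 10 × 3 × 1 = 30
  B: 7 × 9 × 3 = 189
  C: 2 × 6 × 2 = 24
  D: 4 × 10 × 2 = 80
  E: 7 × 2 × 10 = 140
  F: 7 × 4 × 7 = 196
  G: 6 × 3 × 3 = 54
  H: 1 × 3 × 6 = 18
  I: 3 × 7 × 4 = 84
  J: 4 × 4 × 2 = 32
Sorted descending: 196, 189, 140, 84, 80, 54, 32, 30, 24, 18.
The eighth-highest RPN is 30 (A).

30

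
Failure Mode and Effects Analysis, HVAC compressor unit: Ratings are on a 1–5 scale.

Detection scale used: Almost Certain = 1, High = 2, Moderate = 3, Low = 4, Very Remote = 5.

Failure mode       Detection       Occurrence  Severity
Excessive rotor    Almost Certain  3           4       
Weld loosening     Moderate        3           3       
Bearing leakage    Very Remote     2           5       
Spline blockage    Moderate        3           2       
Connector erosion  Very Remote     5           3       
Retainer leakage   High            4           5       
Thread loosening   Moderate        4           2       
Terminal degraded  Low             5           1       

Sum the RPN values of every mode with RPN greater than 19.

RPN = Severity × Occurrence × Detection:
  Excessive rotor: 4 × 3 × 1 = 12
  Weld loosening: 3 × 3 × 3 = 27
  Bearing leakage: 5 × 2 × 5 = 50
  Spline blockage: 2 × 3 × 3 = 18
  Connector erosion: 3 × 5 × 5 = 75
  Retainer leakage: 5 × 4 × 2 = 40
  Thread loosening: 2 × 4 × 3 = 24
  Terminal degraded: 1 × 5 × 4 = 20
RPN > 19: Weld loosening (27), Bearing leakage (50), Connector erosion (75), Retainer leakage (40), Thread loosening (24), Terminal degraded (20).
Sum: 27 + 50 + 75 + 40 + 24 + 20 = 236.

236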